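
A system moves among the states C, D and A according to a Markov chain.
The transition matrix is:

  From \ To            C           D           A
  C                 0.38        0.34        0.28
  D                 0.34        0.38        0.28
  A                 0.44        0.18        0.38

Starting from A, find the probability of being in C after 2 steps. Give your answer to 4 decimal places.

0.3956

Sum over the intermediate state after 1 step:
P = P(A→C)·P(C→C) + P(A→D)·P(D→C) + P(A→A)·P(A→C)
  = 0.44×0.38 + 0.18×0.34 + 0.38×0.44
  = 0.1672 + 0.0612 + 0.1672 = 0.3956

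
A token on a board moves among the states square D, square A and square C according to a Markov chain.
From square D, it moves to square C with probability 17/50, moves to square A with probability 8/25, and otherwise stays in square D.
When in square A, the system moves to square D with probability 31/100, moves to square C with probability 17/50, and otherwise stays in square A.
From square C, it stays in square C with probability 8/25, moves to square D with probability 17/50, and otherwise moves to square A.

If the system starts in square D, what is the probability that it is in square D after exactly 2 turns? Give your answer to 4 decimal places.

0.3304

Sum over the intermediate state after 1 turn:
P = P(square D→square D)·P(square D→square D) + P(square D→square A)·P(square A→square D) + P(square D→square C)·P(square C→square D)
  = 0.34×0.34 + 0.32×0.31 + 0.34×0.34
  = 0.1156 + 0.0992 + 0.1156 = 0.3304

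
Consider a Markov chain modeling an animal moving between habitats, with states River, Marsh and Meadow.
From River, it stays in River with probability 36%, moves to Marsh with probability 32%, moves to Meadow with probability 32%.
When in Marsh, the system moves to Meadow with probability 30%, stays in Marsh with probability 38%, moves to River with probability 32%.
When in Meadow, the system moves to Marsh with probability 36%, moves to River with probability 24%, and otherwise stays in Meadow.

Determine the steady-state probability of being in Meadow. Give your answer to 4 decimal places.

0.3401

Let the stationary distribution be π with π = πP and π_1 + π_2 + π_3 = 1.
π_1 = 0.36·π_1 + 0.32·π_2 + 0.24·π_3
π_2 = 0.32·π_1 + 0.38·π_2 + 0.36·π_3
Solving with the normalization constraint gives π = (0.3050, 0.3549, 0.3401).
So the stationary probability of Meadow is 0.3401.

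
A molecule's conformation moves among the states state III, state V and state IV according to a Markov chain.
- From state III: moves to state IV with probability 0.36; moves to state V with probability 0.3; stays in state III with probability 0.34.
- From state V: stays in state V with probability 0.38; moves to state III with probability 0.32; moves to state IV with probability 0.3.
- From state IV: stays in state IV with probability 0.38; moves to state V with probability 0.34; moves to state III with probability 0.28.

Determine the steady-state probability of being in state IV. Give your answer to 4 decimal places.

0.3465

Let the stationary distribution be π with π = πP and π_1 + π_2 + π_3 = 1.
π_1 = 0.34·π_1 + 0.32·π_2 + 0.28·π_3
π_2 = 0.3·π_1 + 0.38·π_2 + 0.34·π_3
Solving with the normalization constraint gives π = (0.3124, 0.3412, 0.3465).
So the stationary probability of state IV is 0.3465.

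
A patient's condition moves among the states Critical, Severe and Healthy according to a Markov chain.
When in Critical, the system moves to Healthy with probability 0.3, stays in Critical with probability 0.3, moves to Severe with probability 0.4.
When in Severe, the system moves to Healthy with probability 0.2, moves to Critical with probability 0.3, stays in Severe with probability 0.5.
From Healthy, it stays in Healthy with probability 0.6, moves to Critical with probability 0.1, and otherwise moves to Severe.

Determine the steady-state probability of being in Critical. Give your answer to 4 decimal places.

Let the stationary distribution be π with π = πP and π_1 + π_2 + π_3 = 1.
π_1 = 0.3·π_1 + 0.3·π_2 + 0.1·π_3
π_2 = 0.4·π_1 + 0.5·π_2 + 0.3·π_3
Solving with the normalization constraint gives π = (0.2258, 0.4032, 0.3710).
So the stationary probability of Critical is 0.2258.

0.2258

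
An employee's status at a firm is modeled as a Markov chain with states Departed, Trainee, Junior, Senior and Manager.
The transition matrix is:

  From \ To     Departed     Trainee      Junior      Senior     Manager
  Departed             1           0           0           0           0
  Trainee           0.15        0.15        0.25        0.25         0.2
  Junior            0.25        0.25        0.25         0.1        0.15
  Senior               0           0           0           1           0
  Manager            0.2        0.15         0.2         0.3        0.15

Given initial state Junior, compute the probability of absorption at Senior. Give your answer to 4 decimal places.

0.4263

Let h(s) be the probability of absorption at Senior starting from transient state s. Then h(Senior) = 1 and h(Departed) = 0. By first-step analysis:
h(Trainee) = 0.15·0 + 0.15·h(Trainee) + 0.25·h(Junior) + 0.25·1 + 0.2·h(Manager)
h(Junior) = 0.25·0 + 0.25·h(Trainee) + 0.25·h(Junior) + 0.1·1 + 0.15·h(Manager)
h(Manager) = 0.2·0 + 0.15·h(Trainee) + 0.2·h(Junior) + 0.3·1 + 0.15·h(Manager)
Solving: h(Trainee) = 0.5490, h(Junior) = 0.4263, h(Manager) = 0.5501.
Starting from Junior, the probability is 0.4263.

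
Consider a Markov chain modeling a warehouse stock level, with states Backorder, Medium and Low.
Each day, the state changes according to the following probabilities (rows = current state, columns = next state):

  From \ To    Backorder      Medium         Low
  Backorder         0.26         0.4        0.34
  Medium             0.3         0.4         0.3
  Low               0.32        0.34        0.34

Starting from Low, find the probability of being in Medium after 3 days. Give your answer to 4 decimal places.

Propagate the distribution vector 3 days from Low.
After 0 days: (0.0000, 0.0000, 1.0000)
After 1 day: (0.3200, 0.3400, 0.3400)
After 2 days: (0.2940, 0.3796, 0.3264)
After 3 days: (0.2948, 0.3804, 0.3248)
P(in Medium after 3 days) = 0.3804

0.3804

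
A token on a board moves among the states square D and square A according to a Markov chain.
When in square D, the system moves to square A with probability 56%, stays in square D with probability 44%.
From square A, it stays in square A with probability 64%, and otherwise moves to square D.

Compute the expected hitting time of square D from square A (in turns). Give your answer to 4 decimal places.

Let t(s) be the expected number of turns to first reach square D from state s, with t(square D) = 0. Conditioning on the first turn:
t(square A) = 1 + 0.64·t(square A)
Solving: t(square A) = 2.7778.
Expected turns from square A to square D: 2.7778.

2.7778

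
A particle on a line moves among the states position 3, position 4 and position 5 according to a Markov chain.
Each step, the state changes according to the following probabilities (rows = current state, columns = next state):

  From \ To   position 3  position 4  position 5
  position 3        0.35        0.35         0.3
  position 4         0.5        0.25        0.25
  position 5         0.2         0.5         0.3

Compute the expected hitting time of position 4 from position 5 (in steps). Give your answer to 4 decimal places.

Let t(s) be the expected number of steps to first reach position 4 from state s, with t(position 4) = 0. Conditioning on the first step:
t(position 3) = 1 + 0.35·t(position 3) + 0.3·t(position 5)
t(position 5) = 1 + 0.2·t(position 3) + 0.3·t(position 5)
Solving: t(position 3) = 2.5316, t(position 5) = 2.1519.
Expected steps from position 5 to position 4: 2.1519.

2.1519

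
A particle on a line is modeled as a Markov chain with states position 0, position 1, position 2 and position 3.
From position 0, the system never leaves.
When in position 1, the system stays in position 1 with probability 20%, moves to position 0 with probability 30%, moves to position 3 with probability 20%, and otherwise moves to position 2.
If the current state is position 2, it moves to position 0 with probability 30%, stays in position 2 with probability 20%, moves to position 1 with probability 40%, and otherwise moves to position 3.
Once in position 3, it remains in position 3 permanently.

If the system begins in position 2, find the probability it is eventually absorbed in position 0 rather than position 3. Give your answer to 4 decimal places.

0.6923

Let h(s) be the probability of absorption at position 0 starting from transient state s. Then h(position 0) = 1 and h(position 3) = 0. By first-step analysis:
h(position 1) = 0.3·1 + 0.2·h(position 1) + 0.3·h(position 2) + 0.2·0
h(position 2) = 0.3·1 + 0.4·h(position 1) + 0.2·h(position 2) + 0.1·0
Solving: h(position 1) = 0.6346, h(position 2) = 0.6923.
Starting from position 2, the probability is 0.6923.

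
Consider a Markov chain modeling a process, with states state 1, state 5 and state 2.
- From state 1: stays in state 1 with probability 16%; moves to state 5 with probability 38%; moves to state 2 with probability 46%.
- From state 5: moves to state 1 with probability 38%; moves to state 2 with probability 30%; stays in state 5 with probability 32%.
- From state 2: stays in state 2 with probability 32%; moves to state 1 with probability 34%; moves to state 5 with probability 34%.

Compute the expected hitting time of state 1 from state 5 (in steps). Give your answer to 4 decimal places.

2.7192

Let t(s) be the expected number of steps to first reach state 1 from state s, with t(state 1) = 0. Conditioning on the first step:
t(state 5) = 1 + 0.32·t(state 5) + 0.3·t(state 2)
t(state 2) = 1 + 0.34·t(state 5) + 0.32·t(state 2)
Solving: t(state 5) = 2.7192, t(state 2) = 2.8302.
Expected steps from state 5 to state 1: 2.7192.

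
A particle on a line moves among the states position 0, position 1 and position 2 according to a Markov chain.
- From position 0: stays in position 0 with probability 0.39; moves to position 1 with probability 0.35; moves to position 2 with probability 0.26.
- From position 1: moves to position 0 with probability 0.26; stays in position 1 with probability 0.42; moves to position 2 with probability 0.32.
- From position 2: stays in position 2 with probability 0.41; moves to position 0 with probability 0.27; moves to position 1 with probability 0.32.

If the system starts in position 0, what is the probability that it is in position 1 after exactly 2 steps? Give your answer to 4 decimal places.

Sum over the intermediate state after 1 step:
P = P(position 0→position 0)·P(position 0→position 1) + P(position 0→position 1)·P(position 1→position 1) + P(position 0→position 2)·P(position 2→position 1)
  = 0.39×0.35 + 0.35×0.42 + 0.26×0.32
  = 0.1365 + 0.1470 + 0.0832 = 0.3667

0.3667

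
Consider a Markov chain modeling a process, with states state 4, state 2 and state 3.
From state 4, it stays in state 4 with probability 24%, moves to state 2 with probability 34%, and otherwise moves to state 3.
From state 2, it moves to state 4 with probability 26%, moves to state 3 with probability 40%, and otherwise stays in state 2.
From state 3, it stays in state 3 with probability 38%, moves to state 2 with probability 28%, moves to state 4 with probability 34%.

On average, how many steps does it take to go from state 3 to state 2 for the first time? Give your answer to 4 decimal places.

Let t(s) be the expected number of steps to first reach state 2 from state s, with t(state 2) = 0. Conditioning on the first step:
t(state 4) = 1 + 0.24·t(state 4) + 0.42·t(state 3)
t(state 3) = 1 + 0.34·t(state 4) + 0.38·t(state 3)
Solving: t(state 4) = 3.1669, t(state 3) = 3.3496.
Expected steps from state 3 to state 2: 3.3496.

3.3496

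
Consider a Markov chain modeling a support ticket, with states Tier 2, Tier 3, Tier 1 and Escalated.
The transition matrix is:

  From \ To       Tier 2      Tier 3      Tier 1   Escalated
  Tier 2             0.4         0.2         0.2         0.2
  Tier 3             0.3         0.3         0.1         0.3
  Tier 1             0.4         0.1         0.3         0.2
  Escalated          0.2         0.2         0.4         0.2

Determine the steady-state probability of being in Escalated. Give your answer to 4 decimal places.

0.2195

Let the stationary distribution be π with π = πP and π_1 + π_2 + π_3 + π_4 = 1.
π_1 = 0.4·π_1 + 0.3·π_2 + 0.4·π_3 + 0.2·π_4
π_2 = 0.2·π_1 + 0.3·π_2 + 0.1·π_3 + 0.2·π_4
π_3 = 0.2·π_1 + 0.1·π_2 + 0.3·π_3 + 0.4·π_4
Solving with the normalization constraint gives π = (0.3367, 0.1945, 0.2494, 0.2195).
So the stationary probability of Escalated is 0.2195.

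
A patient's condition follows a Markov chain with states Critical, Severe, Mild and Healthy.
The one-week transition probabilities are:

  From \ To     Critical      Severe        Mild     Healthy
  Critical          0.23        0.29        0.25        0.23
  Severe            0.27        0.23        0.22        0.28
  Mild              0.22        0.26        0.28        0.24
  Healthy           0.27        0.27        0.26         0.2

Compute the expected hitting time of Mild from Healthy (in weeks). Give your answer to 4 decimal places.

4.0515

Let t(s) be the expected number of weeks to first reach Mild from state s, with t(Mild) = 0. Conditioning on the first week:
t(Critical) = 1 + 0.23·t(Critical) + 0.29·t(Severe) + 0.23·t(Healthy)
t(Severe) = 1 + 0.27·t(Critical) + 0.23·t(Severe) + 0.28·t(Healthy)
t(Healthy) = 1 + 0.27·t(Critical) + 0.27·t(Severe) + 0.2·t(Healthy)
Solving: t(Critical) = 4.0935, t(Severe) = 4.2074, t(Healthy) = 4.0515.
Expected weeks from Healthy to Mild: 4.0515.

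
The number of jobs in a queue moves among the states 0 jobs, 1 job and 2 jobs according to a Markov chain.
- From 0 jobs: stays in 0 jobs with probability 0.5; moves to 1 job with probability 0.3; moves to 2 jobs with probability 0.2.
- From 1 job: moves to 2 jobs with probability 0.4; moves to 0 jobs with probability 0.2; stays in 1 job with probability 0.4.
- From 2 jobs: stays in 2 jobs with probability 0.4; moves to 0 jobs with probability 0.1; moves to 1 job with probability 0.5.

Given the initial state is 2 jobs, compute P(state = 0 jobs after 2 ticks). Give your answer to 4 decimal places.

0.1900

Sum over the intermediate state after 1 tick:
P = P(2 jobs→0 jobs)·P(0 jobs→0 jobs) + P(2 jobs→1 job)·P(1 job→0 jobs) + P(2 jobs→2 jobs)·P(2 jobs→0 jobs)
  = 0.1×0.5 + 0.5×0.2 + 0.4×0.1
  = 0.0500 + 0.1000 + 0.0400 = 0.1900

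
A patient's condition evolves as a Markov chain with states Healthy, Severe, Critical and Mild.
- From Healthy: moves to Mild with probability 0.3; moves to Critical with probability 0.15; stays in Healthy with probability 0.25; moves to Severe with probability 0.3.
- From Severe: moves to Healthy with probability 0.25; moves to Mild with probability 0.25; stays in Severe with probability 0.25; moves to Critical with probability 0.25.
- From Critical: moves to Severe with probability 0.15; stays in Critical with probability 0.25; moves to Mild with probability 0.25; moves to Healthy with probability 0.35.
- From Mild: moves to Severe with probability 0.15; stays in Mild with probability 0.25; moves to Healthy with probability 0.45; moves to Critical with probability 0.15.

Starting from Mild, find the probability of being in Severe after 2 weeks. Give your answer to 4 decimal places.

Propagate the distribution vector 2 weeks from Mild.
After 0 weeks: (0.0000, 0.0000, 0.0000, 1.0000)
After 1 week: (0.4500, 0.1500, 0.1500, 0.2500)
After 2 weeks: (0.3150, 0.2325, 0.1800, 0.2725)
P(in Severe after 2 weeks) = 0.2325

0.2325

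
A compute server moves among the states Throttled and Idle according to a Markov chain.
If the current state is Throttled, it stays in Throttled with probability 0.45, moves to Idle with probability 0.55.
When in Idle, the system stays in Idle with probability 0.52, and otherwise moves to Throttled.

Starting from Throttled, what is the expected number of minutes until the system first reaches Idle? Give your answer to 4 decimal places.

1.8182

Let t(s) be the expected number of minutes to first reach Idle from state s, with t(Idle) = 0. Conditioning on the first minute:
t(Throttled) = 1 + 0.45·t(Throttled)
Solving: t(Throttled) = 1.8182.
Expected minutes from Throttled to Idle: 1.8182.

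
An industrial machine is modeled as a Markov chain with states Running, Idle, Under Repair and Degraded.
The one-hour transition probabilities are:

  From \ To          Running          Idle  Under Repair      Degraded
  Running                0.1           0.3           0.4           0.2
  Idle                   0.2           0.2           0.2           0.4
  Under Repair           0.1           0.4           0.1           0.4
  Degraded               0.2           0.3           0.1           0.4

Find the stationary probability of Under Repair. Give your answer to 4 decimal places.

Let the stationary distribution be π with π = πP and π_1 + π_2 + π_3 + π_4 = 1.
π_1 = 0.1·π_1 + 0.2·π_2 + 0.1·π_3 + 0.2·π_4
π_2 = 0.3·π_1 + 0.2·π_2 + 0.4·π_3 + 0.3·π_4
π_3 = 0.4·π_1 + 0.2·π_2 + 0.1·π_3 + 0.1·π_4
Solving with the normalization constraint gives π = (0.1656, 0.2890, 0.1786, 0.3669).
So the stationary probability of Under Repair is 0.1786.

0.1786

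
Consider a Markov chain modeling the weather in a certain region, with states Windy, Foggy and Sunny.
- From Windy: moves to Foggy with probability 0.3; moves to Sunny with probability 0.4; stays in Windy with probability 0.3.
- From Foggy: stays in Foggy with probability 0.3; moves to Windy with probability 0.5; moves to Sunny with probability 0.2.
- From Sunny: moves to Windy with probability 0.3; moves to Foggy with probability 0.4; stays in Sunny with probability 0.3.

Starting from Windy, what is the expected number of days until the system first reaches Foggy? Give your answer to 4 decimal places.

2.9730

Let t(s) be the expected number of days to first reach Foggy from state s, with t(Foggy) = 0. Conditioning on the first day:
t(Windy) = 1 + 0.3·t(Windy) + 0.4·t(Sunny)
t(Sunny) = 1 + 0.3·t(Windy) + 0.3·t(Sunny)
Solving: t(Windy) = 2.9730, t(Sunny) = 2.7027.
Expected days from Windy to Foggy: 2.9730.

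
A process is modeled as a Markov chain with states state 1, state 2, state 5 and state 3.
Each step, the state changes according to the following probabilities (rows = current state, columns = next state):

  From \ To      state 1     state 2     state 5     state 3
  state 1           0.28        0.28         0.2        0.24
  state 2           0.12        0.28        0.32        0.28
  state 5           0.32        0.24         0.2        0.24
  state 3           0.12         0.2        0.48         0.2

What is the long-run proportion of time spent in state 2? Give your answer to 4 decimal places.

Let the stationary distribution be π with π = πP and π_1 + π_2 + π_3 + π_4 = 1.
π_1 = 0.28·π_1 + 0.12·π_2 + 0.32·π_3 + 0.12·π_4
π_2 = 0.28·π_1 + 0.28·π_2 + 0.24·π_3 + 0.2·π_4
π_3 = 0.2·π_1 + 0.32·π_2 + 0.2·π_3 + 0.48·π_4
Solving with the normalization constraint gives π = (0.2136, 0.2489, 0.2972, 0.2403).
So the stationary probability of state 2 is 0.2489.

0.2489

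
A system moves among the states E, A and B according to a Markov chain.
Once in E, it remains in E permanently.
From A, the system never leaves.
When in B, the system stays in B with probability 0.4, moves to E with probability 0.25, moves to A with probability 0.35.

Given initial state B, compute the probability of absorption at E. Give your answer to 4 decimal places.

0.4167

Let h(s) be the probability of absorption at E starting from transient state s. Then h(E) = 1 and h(A) = 0. By first-step analysis:
h(B) = 0.25·1 + 0.35·0 + 0.4·h(B)
Solving: h(B) = 0.4167.
Starting from B, the probability is 0.4167.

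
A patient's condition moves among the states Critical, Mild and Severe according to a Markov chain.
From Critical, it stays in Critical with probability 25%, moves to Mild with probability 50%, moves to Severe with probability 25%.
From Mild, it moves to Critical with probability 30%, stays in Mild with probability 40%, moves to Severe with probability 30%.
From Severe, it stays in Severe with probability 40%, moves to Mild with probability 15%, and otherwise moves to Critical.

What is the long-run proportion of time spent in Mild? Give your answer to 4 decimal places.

Let the stationary distribution be π with π = πP and π_1 + π_2 + π_3 = 1.
π_1 = 0.25·π_1 + 0.3·π_2 + 0.45·π_3
π_2 = 0.5·π_1 + 0.4·π_2 + 0.15·π_3
Solving with the normalization constraint gives π = (0.3307, 0.3543, 0.3150).
So the stationary probability of Mild is 0.3543.

0.3543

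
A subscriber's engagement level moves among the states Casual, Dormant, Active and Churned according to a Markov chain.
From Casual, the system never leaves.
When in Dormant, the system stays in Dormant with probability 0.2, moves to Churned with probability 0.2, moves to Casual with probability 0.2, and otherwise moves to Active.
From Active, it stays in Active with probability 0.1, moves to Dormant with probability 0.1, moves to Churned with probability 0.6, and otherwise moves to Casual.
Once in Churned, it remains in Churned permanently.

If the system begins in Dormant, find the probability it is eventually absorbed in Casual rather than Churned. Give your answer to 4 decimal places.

0.3824

Let h(s) be the probability of absorption at Casual starting from transient state s. Then h(Casual) = 1 and h(Churned) = 0. By first-step analysis:
h(Dormant) = 0.2·1 + 0.2·h(Dormant) + 0.4·h(Active) + 0.2·0
h(Active) = 0.2·1 + 0.1·h(Dormant) + 0.1·h(Active) + 0.6·0
Solving: h(Dormant) = 0.3824, h(Active) = 0.2647.
Starting from Dormant, the probability is 0.3824.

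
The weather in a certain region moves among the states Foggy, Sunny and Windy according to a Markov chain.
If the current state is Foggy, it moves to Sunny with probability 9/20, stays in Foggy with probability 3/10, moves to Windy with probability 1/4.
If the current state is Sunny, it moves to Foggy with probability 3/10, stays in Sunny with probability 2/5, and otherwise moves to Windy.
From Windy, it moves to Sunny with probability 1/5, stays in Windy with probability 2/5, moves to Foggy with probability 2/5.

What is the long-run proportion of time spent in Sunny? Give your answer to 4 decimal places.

0.3536

Let the stationary distribution be π with π = πP and π_1 + π_2 + π_3 = 1.
π_1 = 0.3·π_1 + 0.3·π_2 + 0.4·π_3
π_2 = 0.45·π_1 + 0.4·π_2 + 0.2·π_3
Solving with the normalization constraint gives π = (0.3315, 0.3536, 0.3149).
So the stationary probability of Sunny is 0.3536.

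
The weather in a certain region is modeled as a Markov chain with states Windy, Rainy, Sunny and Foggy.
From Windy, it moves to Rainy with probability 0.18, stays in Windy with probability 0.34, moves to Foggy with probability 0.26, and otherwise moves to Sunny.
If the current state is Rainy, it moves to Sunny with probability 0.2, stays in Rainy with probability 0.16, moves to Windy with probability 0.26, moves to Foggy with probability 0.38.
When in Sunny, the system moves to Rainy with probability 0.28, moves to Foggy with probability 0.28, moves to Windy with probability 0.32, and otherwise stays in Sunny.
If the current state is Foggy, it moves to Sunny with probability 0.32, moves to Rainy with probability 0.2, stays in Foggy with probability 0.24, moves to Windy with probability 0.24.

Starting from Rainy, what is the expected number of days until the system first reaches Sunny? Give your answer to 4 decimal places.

Let t(s) be the expected number of days to first reach Sunny from state s, with t(Sunny) = 0. Conditioning on the first day:
t(Windy) = 1 + 0.34·t(Windy) + 0.18·t(Rainy) + 0.26·t(Foggy)
t(Rainy) = 1 + 0.26·t(Windy) + 0.16·t(Rainy) + 0.38·t(Foggy)
t(Foggy) = 1 + 0.24·t(Windy) + 0.2·t(Rainy) + 0.24·t(Foggy)
Solving: t(Windy) = 4.0985, t(Rainy) = 4.1317, t(Foggy) = 3.6973.
Expected days from Rainy to Sunny: 4.1317.

4.1317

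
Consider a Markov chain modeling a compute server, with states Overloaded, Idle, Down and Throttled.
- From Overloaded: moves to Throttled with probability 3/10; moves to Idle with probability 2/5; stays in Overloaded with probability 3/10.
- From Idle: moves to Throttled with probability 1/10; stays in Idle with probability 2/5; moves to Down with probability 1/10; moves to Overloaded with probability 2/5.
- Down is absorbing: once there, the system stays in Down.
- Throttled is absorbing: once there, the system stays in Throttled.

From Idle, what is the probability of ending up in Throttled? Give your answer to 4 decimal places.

0.7308

Let h(s) be the probability of absorption at Throttled starting from transient state s. Then h(Throttled) = 1 and h(Down) = 0. By first-step analysis:
h(Overloaded) = 0.3·h(Overloaded) + 0.4·h(Idle) + 0.3·1
h(Idle) = 0.4·h(Overloaded) + 0.4·h(Idle) + 0.1·0 + 0.1·1
Solving: h(Overloaded) = 0.8462, h(Idle) = 0.7308.
Starting from Idle, the probability is 0.7308.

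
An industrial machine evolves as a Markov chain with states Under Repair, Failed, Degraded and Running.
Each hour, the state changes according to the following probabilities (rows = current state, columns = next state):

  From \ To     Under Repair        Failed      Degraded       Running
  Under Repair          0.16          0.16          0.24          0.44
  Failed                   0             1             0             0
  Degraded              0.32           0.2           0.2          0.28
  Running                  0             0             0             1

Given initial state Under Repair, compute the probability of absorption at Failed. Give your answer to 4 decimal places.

0.2957

Let h(s) be the probability of absorption at Failed starting from transient state s. Then h(Failed) = 1 and h(Running) = 0. By first-step analysis:
h(Under Repair) = 0.16·h(Under Repair) + 0.16·1 + 0.24·h(Degraded) + 0.44·0
h(Degraded) = 0.32·h(Under Repair) + 0.2·1 + 0.2·h(Degraded) + 0.28·0
Solving: h(Under Repair) = 0.2957, h(Degraded) = 0.3683.
Starting from Under Repair, the probability is 0.2957.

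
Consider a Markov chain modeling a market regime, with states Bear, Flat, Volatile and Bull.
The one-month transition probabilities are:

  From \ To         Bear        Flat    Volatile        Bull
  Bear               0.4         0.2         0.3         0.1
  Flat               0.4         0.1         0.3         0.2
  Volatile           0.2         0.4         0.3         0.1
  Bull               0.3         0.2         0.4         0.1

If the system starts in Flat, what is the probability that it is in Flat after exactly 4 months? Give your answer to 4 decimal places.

0.2383

Propagate the distribution vector 4 months from Flat.
After 0 months: (0.0000, 1.0000, 0.0000, 0.0000)
After 1 month: (0.4000, 0.1000, 0.3000, 0.2000)
After 2 months: (0.3200, 0.2500, 0.3200, 0.1100)
After 3 months: (0.3250, 0.2390, 0.3110, 0.1250)
After 4 months: (0.3253, 0.2383, 0.3125, 0.1239)
P(in Flat after 4 months) = 0.2383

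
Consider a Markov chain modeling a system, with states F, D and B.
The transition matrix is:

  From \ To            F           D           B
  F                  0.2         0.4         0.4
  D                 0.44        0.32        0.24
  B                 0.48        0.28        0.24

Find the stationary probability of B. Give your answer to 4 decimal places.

Let the stationary distribution be π with π = πP and π_1 + π_2 + π_3 = 1.
π_1 = 0.2·π_1 + 0.44·π_2 + 0.48·π_3
π_2 = 0.4·π_1 + 0.32·π_2 + 0.28·π_3
Solving with the normalization constraint gives π = (0.3645, 0.3372, 0.2983).
So the stationary probability of B is 0.2983.

0.2983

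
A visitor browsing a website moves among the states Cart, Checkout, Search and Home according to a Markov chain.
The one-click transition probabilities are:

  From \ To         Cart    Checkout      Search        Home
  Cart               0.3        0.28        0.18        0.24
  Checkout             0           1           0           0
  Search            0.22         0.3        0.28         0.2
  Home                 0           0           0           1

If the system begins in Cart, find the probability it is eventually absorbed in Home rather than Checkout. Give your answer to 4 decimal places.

0.4496

Let h(s) be the probability of absorption at Home starting from transient state s. Then h(Home) = 1 and h(Checkout) = 0. By first-step analysis:
h(Cart) = 0.3·h(Cart) + 0.28·0 + 0.18·h(Search) + 0.24·1
h(Search) = 0.22·h(Cart) + 0.3·0 + 0.28·h(Search) + 0.2·1
Solving: h(Cart) = 0.4496, h(Search) = 0.4152.
Starting from Cart, the probability is 0.4496.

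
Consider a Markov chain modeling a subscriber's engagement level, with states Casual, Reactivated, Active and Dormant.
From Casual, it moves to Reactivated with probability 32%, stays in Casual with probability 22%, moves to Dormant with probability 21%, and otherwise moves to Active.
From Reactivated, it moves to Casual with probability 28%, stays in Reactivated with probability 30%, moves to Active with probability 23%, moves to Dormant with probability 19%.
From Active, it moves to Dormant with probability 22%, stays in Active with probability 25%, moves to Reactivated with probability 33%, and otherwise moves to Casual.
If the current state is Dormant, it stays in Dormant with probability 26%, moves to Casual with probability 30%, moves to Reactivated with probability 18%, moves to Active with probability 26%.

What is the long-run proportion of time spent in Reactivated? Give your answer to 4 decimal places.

Let the stationary distribution be π with π = πP and π_1 + π_2 + π_3 + π_4 = 1.
π_1 = 0.22·π_1 + 0.28·π_2 + 0.2·π_3 + 0.3·π_4
π_2 = 0.32·π_1 + 0.3·π_2 + 0.33·π_3 + 0.18·π_4
π_3 = 0.25·π_1 + 0.23·π_2 + 0.25·π_3 + 0.26·π_4
Solving with the normalization constraint gives π = (0.2497, 0.2863, 0.2465, 0.2176).
So the stationary probability of Reactivated is 0.2863.

0.2863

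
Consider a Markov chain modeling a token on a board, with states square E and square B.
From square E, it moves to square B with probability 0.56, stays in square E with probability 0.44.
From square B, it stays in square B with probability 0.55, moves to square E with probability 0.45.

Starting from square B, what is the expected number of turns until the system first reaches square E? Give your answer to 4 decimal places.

2.2222

Let t(s) be the expected number of turns to first reach square E from state s, with t(square E) = 0. Conditioning on the first turn:
t(square B) = 1 + 0.55·t(square B)
Solving: t(square B) = 2.2222.
Expected turns from square B to square E: 2.2222.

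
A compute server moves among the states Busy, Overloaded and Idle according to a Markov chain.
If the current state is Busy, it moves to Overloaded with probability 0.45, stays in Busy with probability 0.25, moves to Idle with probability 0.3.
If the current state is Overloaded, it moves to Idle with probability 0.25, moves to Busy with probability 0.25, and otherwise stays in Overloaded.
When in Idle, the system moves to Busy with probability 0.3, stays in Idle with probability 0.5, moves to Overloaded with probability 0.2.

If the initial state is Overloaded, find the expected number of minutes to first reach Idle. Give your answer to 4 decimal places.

Let t(s) be the expected number of minutes to first reach Idle from state s, with t(Idle) = 0. Conditioning on the first minute:
t(Busy) = 1 + 0.25·t(Busy) + 0.45·t(Overloaded)
t(Overloaded) = 1 + 0.25·t(Busy) + 0.5·t(Overloaded)
Solving: t(Busy) = 3.6190, t(Overloaded) = 3.8095.
Expected minutes from Overloaded to Idle: 3.8095.

3.8095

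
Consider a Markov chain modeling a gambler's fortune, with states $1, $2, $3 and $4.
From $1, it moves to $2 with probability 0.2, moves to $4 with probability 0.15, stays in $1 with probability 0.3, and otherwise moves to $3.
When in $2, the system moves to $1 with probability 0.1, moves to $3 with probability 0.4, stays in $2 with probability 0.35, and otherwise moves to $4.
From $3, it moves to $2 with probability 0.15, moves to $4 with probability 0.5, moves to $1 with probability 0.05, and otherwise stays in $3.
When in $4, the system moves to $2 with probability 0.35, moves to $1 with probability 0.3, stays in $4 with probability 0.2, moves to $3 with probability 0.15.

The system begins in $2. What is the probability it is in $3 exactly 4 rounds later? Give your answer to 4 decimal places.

Propagate the distribution vector 4 rounds from $2.
After 0 rounds: (0.0000, 1.0000, 0.0000, 0.0000)
After 1 round: (0.1000, 0.3500, 0.4000, 0.1500)
After 2 rounds: (0.1300, 0.2550, 0.3175, 0.2975)
After 3 rounds: (0.1696, 0.2670, 0.2874, 0.2760)
After 4 rounds: (0.1748, 0.2671, 0.2938, 0.2644)
P(in $3 after 4 rounds) = 0.2938

0.2938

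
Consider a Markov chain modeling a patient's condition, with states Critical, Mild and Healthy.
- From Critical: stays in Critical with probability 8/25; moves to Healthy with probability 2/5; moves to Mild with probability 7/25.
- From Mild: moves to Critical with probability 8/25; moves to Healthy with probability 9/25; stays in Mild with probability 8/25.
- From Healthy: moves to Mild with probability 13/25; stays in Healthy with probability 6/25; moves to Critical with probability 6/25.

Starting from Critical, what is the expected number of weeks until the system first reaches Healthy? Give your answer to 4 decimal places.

Let t(s) be the expected number of weeks to first reach Healthy from state s, with t(Healthy) = 0. Conditioning on the first week:
t(Critical) = 1 + 0.32·t(Critical) + 0.28·t(Mild)
t(Mild) = 1 + 0.32·t(Critical) + 0.32·t(Mild)
Solving: t(Critical) = 2.5751, t(Mild) = 2.6824.
Expected weeks from Critical to Healthy: 2.5751.

2.5751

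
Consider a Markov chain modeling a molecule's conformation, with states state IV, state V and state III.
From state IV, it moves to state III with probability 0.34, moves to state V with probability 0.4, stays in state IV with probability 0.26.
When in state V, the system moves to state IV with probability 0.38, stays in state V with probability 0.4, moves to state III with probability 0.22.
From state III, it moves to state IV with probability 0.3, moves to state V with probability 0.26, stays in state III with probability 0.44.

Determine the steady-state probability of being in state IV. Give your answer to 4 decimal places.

Let the stationary distribution be π with π = πP and π_1 + π_2 + π_3 = 1.
π_1 = 0.26·π_1 + 0.38·π_2 + 0.3·π_3
π_2 = 0.4·π_1 + 0.4·π_2 + 0.26·π_3
Solving with the normalization constraint gives π = (0.3157, 0.3537, 0.3306).
So the stationary probability of state IV is 0.3157.

0.3157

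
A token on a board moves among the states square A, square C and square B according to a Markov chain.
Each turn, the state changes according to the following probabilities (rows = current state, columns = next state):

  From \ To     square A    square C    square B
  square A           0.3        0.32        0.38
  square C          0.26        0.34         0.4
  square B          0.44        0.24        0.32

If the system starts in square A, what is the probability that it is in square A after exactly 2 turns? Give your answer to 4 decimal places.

Sum over the intermediate state after 1 turn:
P = P(square A→square A)·P(square A→square A) + P(square A→square C)·P(square C→square A) + P(square A→square B)·P(square B→square A)
  = 0.3×0.3 + 0.32×0.26 + 0.38×0.44
  = 0.0900 + 0.0832 + 0.1672 = 0.3404

0.3404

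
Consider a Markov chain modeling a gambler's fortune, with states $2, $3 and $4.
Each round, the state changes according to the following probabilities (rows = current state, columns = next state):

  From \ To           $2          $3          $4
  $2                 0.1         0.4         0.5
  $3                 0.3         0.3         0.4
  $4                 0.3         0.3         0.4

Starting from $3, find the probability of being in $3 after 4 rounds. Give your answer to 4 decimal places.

Propagate the distribution vector 4 rounds from $3.
After 0 rounds: (0.0000, 1.0000, 0.0000)
After 1 round: (0.3000, 0.3000, 0.4000)
After 2 rounds: (0.2400, 0.3300, 0.4300)
After 3 rounds: (0.2520, 0.3240, 0.4240)
After 4 rounds: (0.2496, 0.3252, 0.4252)
P(in $3 after 4 rounds) = 0.3252

0.3252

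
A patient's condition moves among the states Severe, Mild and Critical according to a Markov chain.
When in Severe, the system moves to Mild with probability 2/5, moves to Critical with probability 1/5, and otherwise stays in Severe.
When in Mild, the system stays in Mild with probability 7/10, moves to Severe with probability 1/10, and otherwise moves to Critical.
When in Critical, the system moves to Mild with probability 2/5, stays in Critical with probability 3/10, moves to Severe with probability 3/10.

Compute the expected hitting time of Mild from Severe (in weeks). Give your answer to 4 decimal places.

Let t(s) be the expected number of weeks to first reach Mild from state s, with t(Mild) = 0. Conditioning on the first week:
t(Severe) = 1 + 0.4·t(Severe) + 0.2·t(Critical)
t(Critical) = 1 + 0.3·t(Severe) + 0.3·t(Critical)
Solving: t(Severe) = 2.5000, t(Critical) = 2.5000.
Expected weeks from Severe to Mild: 2.5000.

2.5000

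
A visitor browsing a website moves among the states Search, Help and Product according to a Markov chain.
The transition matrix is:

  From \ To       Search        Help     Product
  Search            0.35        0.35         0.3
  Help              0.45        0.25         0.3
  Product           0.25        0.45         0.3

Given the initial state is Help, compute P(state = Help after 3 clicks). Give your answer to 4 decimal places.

0.3445

Propagate the distribution vector 3 clicks from Help.
After 0 clicks: (0.0000, 1.0000, 0.0000)
After 1 click: (0.4500, 0.2500, 0.3000)
After 2 clicks: (0.3450, 0.3550, 0.3000)
After 3 clicks: (0.3555, 0.3445, 0.3000)
P(in Help after 3 clicks) = 0.3445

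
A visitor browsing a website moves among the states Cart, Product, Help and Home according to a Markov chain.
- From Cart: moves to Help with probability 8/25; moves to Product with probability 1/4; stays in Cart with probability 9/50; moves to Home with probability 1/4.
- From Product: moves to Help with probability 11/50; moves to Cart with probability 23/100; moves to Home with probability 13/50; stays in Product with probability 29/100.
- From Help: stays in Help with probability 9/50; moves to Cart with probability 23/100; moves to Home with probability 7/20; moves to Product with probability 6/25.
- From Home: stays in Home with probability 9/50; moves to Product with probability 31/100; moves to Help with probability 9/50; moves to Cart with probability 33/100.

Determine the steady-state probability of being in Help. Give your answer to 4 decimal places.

0.2251

Let the stationary distribution be π with π = πP and π_1 + π_2 + π_3 + π_4 = 1.
π_1 = 0.18·π_1 + 0.23·π_2 + 0.23·π_3 + 0.33·π_4
π_2 = 0.25·π_1 + 0.29·π_2 + 0.24·π_3 + 0.31·π_4
π_3 = 0.32·π_1 + 0.22·π_2 + 0.18·π_3 + 0.18·π_4
Solving with the normalization constraint gives π = (0.2435, 0.2741, 0.2251, 0.2572).
So the stationary probability of Help is 0.2251.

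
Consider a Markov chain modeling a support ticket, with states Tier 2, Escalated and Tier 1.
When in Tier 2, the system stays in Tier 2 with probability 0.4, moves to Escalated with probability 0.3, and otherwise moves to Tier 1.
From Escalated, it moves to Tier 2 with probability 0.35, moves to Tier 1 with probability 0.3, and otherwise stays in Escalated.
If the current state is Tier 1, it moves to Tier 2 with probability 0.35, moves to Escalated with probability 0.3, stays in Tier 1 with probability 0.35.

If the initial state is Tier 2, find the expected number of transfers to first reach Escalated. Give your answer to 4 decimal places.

3.3333

Let t(s) be the expected number of transfers to first reach Escalated from state s, with t(Escalated) = 0. Conditioning on the first transfer:
t(Tier 2) = 1 + 0.4·t(Tier 2) + 0.3·t(Tier 1)
t(Tier 1) = 1 + 0.35·t(Tier 2) + 0.35·t(Tier 1)
Solving: t(Tier 2) = 3.3333, t(Tier 1) = 3.3333.
Expected transfers from Tier 2 to Escalated: 3.3333.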